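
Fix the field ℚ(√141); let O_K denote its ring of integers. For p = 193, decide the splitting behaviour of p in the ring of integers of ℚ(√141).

Since 141 ≡ 1 mod 4, the ring of integers is ℤ[(1+√141)/2] with discriminant 141.
Since gcd(193, 141) = 1 the prime 193 does not ramify.
(141/193) = 141^96 mod 193 = 192, giving Legendre symbol -1.
(141/193) = -1, so 193 is inert.

inert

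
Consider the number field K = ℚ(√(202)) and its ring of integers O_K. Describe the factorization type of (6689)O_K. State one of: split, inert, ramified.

202 mod 4 = 2, hence disc K = 4·202 = 808 and O_K = ℤ[√202].
disc(K) = 808 is not divisible by 6689; 6689 is unramified.
Compute (202/6689) via Euler: 202^((6689-1)/2) mod 6689 = 1, so (202/6689) = 1.
d is a quadratic residue mod p, hence 6689 splits in O_K.

p splits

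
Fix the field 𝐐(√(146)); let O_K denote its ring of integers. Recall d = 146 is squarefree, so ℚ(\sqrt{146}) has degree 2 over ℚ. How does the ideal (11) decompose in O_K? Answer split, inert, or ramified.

146 mod 4 = 2, hence disc K = 4·146 = 584 and O_K = ℤ[√146].
11 ∤ 584, so 11 is unramified.
Compute (146/11) via Euler: 3^((11-1)/2) mod 11 = 1, so (146/11) = 1.
(146/11) = 1, so 11 splits.

11 splits in O_K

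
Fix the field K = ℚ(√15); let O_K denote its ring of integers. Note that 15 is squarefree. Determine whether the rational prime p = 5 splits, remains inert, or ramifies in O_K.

d = 15 ≡ 3 (mod 4), so O_K = ℤ[√15] and disc(K) = 4d = 60.
5 divides disc(K) = 60, so 5 ramifies.

ramified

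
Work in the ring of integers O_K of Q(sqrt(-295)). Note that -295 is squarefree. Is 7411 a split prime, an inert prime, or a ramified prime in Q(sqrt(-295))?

7411 splits in O_K

-295 mod 4 = 1, hence disc K = -295 and O_K = ℤ[(1+√-295)/2].
Since gcd(7411, -295) = 1 the prime 7411 does not ramify.
Legendre symbol by Euler's criterion: (-295/7411) ≡ (-295)^3705 ≡ 1 (mod 7411), i.e. (-295/7411) = 1.
d is a quadratic residue mod p, hence 7411 splits in O_K.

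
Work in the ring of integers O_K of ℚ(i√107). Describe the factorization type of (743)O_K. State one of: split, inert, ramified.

split

d = -107 ≡ 1 (mod 4), so O_K = ℤ[(1+√-107)/2] and disc(K) = d = -107.
743 ∤ -107, so 743 is unramified.
Euler's criterion: (-107)^371 mod 743 = 1. Thus (-107|743) = 1.
Legendre symbol 1 ⇒ 743 is split.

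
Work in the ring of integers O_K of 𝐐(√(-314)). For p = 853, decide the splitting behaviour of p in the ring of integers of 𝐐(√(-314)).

d = -314 ≡ 2 (mod 4), so O_K = ℤ[√-314] and disc(K) = 4d = -1256.
Since gcd(853, -1256) = 1 the prime 853 does not ramify.
(-314/853) = 539^426 mod 853 = 852, giving Legendre symbol -1.
d is a non-residue mod p, hence 853 remains inert in O_K.

853 remains inert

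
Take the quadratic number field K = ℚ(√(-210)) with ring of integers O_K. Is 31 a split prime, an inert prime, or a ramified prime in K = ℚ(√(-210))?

Since -210 ≢ 1 mod 4, the ring of integers is ℤ[√-210] with discriminant 4·(-210) = -840.
disc(K) = -840 is not divisible by 31; 31 is unramified.
Legendre symbol by Euler's criterion: (-210/31) ≡ (-210)^15 ≡ 1 (mod 31), i.e. (-210/31) = 1.
Legendre symbol 1 ⇒ 31 is split.

splits completely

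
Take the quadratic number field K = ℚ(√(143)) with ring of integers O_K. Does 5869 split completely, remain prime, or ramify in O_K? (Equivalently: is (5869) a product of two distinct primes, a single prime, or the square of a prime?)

split — (5869) = 𝔭₁𝔭₂ with 𝔭₁ ≠ 𝔭₂

Since 143 ≢ 1 mod 4, the ring of integers is ℤ[√143] with discriminant 4·143 = 572.
5869 ∤ 572, so 5869 is unramified.
Compute (143/5869) via Euler: 143^((5869-1)/2) mod 5869 = 1, so (143/5869) = 1.
Legendre symbol 1 ⇒ 5869 is split.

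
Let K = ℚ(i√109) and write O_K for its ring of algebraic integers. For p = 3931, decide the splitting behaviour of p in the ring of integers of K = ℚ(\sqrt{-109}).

d = -109 ≡ 3 (mod 4), so O_K = ℤ[√-109] and disc(K) = 4d = -436.
Since gcd(3931, -436) = 1 the prime 3931 does not ramify.
Legendre symbol by Euler's criterion: (-109/3931) ≡ (-109)^1965 ≡ 3930 (mod 3931), i.e. (-109/3931) = -1.
Legendre symbol -1 ⇒ 3931 is inert.

p is inert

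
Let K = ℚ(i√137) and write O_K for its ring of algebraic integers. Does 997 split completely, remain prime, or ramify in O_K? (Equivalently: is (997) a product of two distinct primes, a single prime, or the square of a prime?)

-137 mod 4 = 3, hence disc K = 4·(-137) = -548 and O_K = ℤ[√-137].
997 ∤ -548, so 997 is unramified.
Legendre symbol by Euler's criterion: (-137/997) ≡ (-137)^498 ≡ 1 (mod 997), i.e. (-137/997) = 1.
Legendre symbol 1 ⇒ 997 is split.

split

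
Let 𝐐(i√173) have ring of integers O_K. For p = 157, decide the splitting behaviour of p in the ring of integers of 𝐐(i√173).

-173 mod 4 = 3, hence disc K = 4·(-173) = -692 and O_K = ℤ[√-173].
Since gcd(157, -692) = 1 the prime 157 does not ramify.
Legendre symbol by Euler's criterion: (-173/157) ≡ (-173)^78 ≡ 1 (mod 157), i.e. (-173/157) = 1.
Legendre symbol 1 ⇒ 157 is split.

split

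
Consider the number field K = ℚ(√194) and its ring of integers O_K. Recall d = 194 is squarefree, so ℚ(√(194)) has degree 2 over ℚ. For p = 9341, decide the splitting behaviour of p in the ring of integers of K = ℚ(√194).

split

d = 194 ≡ 2 (mod 4), so O_K = ℤ[√194] and disc(K) = 4d = 776.
Since gcd(9341, 776) = 1 the prime 9341 does not ramify.
Compute (194/9341) via Euler: 194^((9341-1)/2) mod 9341 = 1, so (194/9341) = 1.
(194/9341) = 1, so 9341 splits.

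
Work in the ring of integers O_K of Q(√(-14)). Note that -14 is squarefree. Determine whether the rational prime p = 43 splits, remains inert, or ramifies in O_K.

remains prime (inert)

Since -14 ≢ 1 mod 4, the ring of integers is ℤ[√-14] with discriminant 4·(-14) = -56.
43 ∤ -56, so 43 is unramified.
Compute (-14/43) via Euler: 29^((43-1)/2) mod 43 = 42, so (-14/43) = -1.
Legendre symbol -1 ⇒ 43 is inert.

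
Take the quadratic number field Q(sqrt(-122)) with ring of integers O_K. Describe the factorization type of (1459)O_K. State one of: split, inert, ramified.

p splits

Since -122 ≢ 1 mod 4, the ring of integers is ℤ[√-122] with discriminant 4·(-122) = -488.
1459 ∤ -488, so 1459 is unramified.
(-122/1459) = 1337^729 mod 1459 = 1, giving Legendre symbol 1.
Legendre symbol 1 ⇒ 1459 is split.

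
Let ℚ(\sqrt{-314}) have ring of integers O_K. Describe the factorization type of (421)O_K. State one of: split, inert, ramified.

d = -314 ≡ 2 (mod 4), so O_K = ℤ[√-314] and disc(K) = 4d = -1256.
disc(K) = -1256 is not divisible by 421; 421 is unramified.
(-314/421) = 107^210 mod 421 = 1, giving Legendre symbol 1.
d is a quadratic residue mod p, hence 421 splits in O_K.

split — (421) = 𝔭₁𝔭₂ with 𝔭₁ ≠ 𝔭₂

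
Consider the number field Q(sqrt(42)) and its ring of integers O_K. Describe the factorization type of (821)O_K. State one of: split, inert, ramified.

d = 42 ≡ 2 (mod 4), so O_K = ℤ[√42] and disc(K) = 4d = 168.
Since gcd(821, 168) = 1 the prime 821 does not ramify.
Compute (42/821) via Euler: 42^((821-1)/2) mod 821 = 1, so (42/821) = 1.
d is a quadratic residue mod p, hence 821 splits in O_K.

splits completely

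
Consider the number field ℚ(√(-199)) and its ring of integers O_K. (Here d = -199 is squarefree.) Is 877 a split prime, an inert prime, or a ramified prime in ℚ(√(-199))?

877 splits in O_K

Since -199 ≡ 1 mod 4, the ring of integers is ℤ[(1+√-199)/2] with discriminant -199.
Since gcd(877, -199) = 1 the prime 877 does not ramify.
Euler's criterion: (-199)^438 mod 877 = 1. Thus (-199|877) = 1.
Legendre symbol 1 ⇒ 877 is split.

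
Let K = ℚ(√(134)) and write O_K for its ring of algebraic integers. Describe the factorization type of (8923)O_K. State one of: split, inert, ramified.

Since 134 ≢ 1 mod 4, the ring of integers is ℤ[√134] with discriminant 4·134 = 536.
Since gcd(8923, 536) = 1 the prime 8923 does not ramify.
(134/8923) = 134^4461 mod 8923 = 8922, giving Legendre symbol -1.
d is a non-residue mod p, hence 8923 remains inert in O_K.

inert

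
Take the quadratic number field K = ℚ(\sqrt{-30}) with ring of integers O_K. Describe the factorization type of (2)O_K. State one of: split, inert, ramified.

d = -30 ≡ 2 (mod 4), so O_K = ℤ[√-30] and disc(K) = 4d = -120.
disc(K) = -120 = 2·(-60), so p = 2 is ramified.

ramified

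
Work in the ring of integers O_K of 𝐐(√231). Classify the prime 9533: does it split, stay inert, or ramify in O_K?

Since 231 ≢ 1 mod 4, the ring of integers is ℤ[√231] with discriminant 4·231 = 924.
Since gcd(9533, 924) = 1 the prime 9533 does not ramify.
Legendre symbol by Euler's criterion: (231/9533) ≡ 231^4766 ≡ 9532 (mod 9533), i.e. (231/9533) = -1.
Legendre symbol -1 ⇒ 9533 is inert.

inert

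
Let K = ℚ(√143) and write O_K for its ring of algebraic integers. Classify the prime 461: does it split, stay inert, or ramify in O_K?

143 mod 4 = 3, hence disc K = 4·143 = 572 and O_K = ℤ[√143].
disc(K) = 572 is not divisible by 461; 461 is unramified.
Euler's criterion: 143^230 mod 461 = 1. Thus (143|461) = 1.
d is a quadratic residue mod p, hence 461 splits in O_K.

461 splits in O_K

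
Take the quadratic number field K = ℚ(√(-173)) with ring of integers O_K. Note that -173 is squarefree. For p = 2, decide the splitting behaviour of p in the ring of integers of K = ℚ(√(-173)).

d = -173 ≡ 3 (mod 4), so O_K = ℤ[√-173] and disc(K) = 4d = -692.
Ramification test: 2 | -692. The prime 2 ramifies in K.

ramified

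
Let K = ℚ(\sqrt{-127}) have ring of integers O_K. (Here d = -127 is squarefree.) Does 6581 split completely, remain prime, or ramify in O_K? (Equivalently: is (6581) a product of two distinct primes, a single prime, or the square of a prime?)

p splits

Since -127 ≡ 1 mod 4, the ring of integers is ℤ[(1+√-127)/2] with discriminant -127.
Since gcd(6581, -127) = 1 the prime 6581 does not ramify.
Legendre symbol by Euler's criterion: (-127/6581) ≡ (-127)^3290 ≡ 1 (mod 6581), i.e. (-127/6581) = 1.
Legendre symbol 1 ⇒ 6581 is split.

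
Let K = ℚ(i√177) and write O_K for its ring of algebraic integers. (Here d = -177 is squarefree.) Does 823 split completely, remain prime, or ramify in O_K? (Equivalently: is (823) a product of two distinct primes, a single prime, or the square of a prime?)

split

-177 mod 4 = 3, hence disc K = 4·(-177) = -708 and O_K = ℤ[√-177].
disc(K) = -708 is not divisible by 823; 823 is unramified.
(-177/823) = 646^411 mod 823 = 1, giving Legendre symbol 1.
Legendre symbol 1 ⇒ 823 is split.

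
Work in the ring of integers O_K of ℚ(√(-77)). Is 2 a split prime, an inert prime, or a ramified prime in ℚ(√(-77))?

d = -77 ≡ 3 (mod 4), so O_K = ℤ[√-77] and disc(K) = 4d = -308.
disc(K) = -308 = 2·(-154), so p = 2 is ramified.

ramified — (2) = 𝔭²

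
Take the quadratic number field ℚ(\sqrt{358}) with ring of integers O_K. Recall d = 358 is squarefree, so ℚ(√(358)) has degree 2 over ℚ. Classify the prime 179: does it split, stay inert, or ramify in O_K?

179 is ramified

358 mod 4 = 2, hence disc K = 4·358 = 1432 and O_K = ℤ[√358].
disc(K) = 1432 = 179·8, so p = 179 is ramified.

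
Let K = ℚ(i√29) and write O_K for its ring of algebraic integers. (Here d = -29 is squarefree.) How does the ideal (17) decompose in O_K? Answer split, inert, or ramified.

inert — (17) stays prime in O_K

-29 mod 4 = 3, hence disc K = 4·(-29) = -116 and O_K = ℤ[√-29].
Since gcd(17, -116) = 1 the prime 17 does not ramify.
Euler's criterion: (-29)^8 mod 17 = 16. Thus (-29|17) = -1.
Legendre symbol -1 ⇒ 17 is inert.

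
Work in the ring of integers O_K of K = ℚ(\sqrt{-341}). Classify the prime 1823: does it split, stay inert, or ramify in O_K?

p splits

-341 mod 4 = 3, hence disc K = 4·(-341) = -1364 and O_K = ℤ[√-341].
Since gcd(1823, -1364) = 1 the prime 1823 does not ramify.
Compute (-341/1823) via Euler: 1482^((1823-1)/2) mod 1823 = 1, so (-341/1823) = 1.
(-341/1823) = 1, so 1823 splits.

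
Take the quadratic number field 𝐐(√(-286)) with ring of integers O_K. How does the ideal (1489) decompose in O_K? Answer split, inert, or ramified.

inert

Since -286 ≢ 1 mod 4, the ring of integers is ℤ[√-286] with discriminant 4·(-286) = -1144.
Since gcd(1489, -1144) = 1 the prime 1489 does not ramify.
Legendre symbol by Euler's criterion: (-286/1489) ≡ (-286)^744 ≡ 1488 (mod 1489), i.e. (-286/1489) = -1.
(-286/1489) = -1, so 1489 is inert.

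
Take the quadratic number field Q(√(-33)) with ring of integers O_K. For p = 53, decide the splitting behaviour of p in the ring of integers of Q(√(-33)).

remains prime (inert)

Since -33 ≢ 1 mod 4, the ring of integers is ℤ[√-33] with discriminant 4·(-33) = -132.
Since gcd(53, -132) = 1 the prime 53 does not ramify.
Euler's criterion: (-33)^26 mod 53 = 52. Thus (-33|53) = -1.
Legendre symbol -1 ⇒ 53 is inert.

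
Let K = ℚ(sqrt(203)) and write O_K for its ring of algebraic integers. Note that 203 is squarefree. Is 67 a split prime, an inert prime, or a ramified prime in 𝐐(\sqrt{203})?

203 mod 4 = 3, hence disc K = 4·203 = 812 and O_K = ℤ[√203].
67 ∤ 812, so 67 is unramified.
Compute (203/67) via Euler: 2^((67-1)/2) mod 67 = 66, so (203/67) = -1.
Legendre symbol -1 ⇒ 67 is inert.

remains prime (inert)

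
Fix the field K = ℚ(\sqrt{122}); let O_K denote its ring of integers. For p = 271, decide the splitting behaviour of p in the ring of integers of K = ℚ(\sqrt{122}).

271 splits in O_K

d = 122 ≡ 2 (mod 4), so O_K = ℤ[√122] and disc(K) = 4d = 488.
271 ∤ 488, so 271 is unramified.
Euler's criterion: 122^135 mod 271 = 1. Thus (122|271) = 1.
Legendre symbol 1 ⇒ 271 is split.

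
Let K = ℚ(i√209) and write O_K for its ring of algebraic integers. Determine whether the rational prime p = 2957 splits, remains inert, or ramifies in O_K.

Since -209 ≢ 1 mod 4, the ring of integers is ℤ[√-209] with discriminant 4·(-209) = -836.
Since gcd(2957, -836) = 1 the prime 2957 does not ramify.
(-209/2957) = 2748^1478 mod 2957 = 2956, giving Legendre symbol -1.
d is a non-residue mod p, hence 2957 remains inert in O_K.

inert — (2957) stays prime in O_K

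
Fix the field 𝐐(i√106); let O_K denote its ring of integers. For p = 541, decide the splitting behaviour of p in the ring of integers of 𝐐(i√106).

inert — (541) stays prime in O_K

-106 mod 4 = 2, hence disc K = 4·(-106) = -424 and O_K = ℤ[√-106].
Since gcd(541, -424) = 1 the prime 541 does not ramify.
Compute (-106/541) via Euler: 435^((541-1)/2) mod 541 = 540, so (-106/541) = -1.
d is a non-residue mod p, hence 541 remains inert in O_K.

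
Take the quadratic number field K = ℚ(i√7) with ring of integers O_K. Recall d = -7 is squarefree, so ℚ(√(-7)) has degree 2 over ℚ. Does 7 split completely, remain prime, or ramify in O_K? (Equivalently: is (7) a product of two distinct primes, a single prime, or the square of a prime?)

d = -7 ≡ 1 (mod 4), so O_K = ℤ[(1+√-7)/2] and disc(K) = d = -7.
7 divides disc(K) = -7, so 7 ramifies.

ramified — (7) = 𝔭²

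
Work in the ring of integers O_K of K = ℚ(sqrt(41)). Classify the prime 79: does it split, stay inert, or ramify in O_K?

41 mod 4 = 1, hence disc K = 41 and O_K = ℤ[(1+√41)/2].
disc(K) = 41 is not divisible by 79; 79 is unramified.
(41/79) = 41^39 mod 79 = 78, giving Legendre symbol -1.
(41/79) = -1, so 79 is inert.

remains prime (inert)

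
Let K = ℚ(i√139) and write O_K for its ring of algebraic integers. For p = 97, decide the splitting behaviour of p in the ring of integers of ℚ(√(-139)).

d = -139 ≡ 1 (mod 4), so O_K = ℤ[(1+√-139)/2] and disc(K) = d = -139.
97 ∤ -139, so 97 is unramified.
Euler's criterion: (-139)^48 mod 97 = 96. Thus (-139|97) = -1.
Legendre symbol -1 ⇒ 97 is inert.

remains prime (inert)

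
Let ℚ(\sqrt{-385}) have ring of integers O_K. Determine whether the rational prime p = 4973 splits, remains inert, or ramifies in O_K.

Since -385 ≢ 1 mod 4, the ring of integers is ℤ[√-385] with discriminant 4·(-385) = -1540.
Since gcd(4973, -1540) = 1 the prime 4973 does not ramify.
Legendre symbol by Euler's criterion: (-385/4973) ≡ (-385)^2486 ≡ 1 (mod 4973), i.e. (-385/4973) = 1.
Legendre symbol 1 ⇒ 4973 is split.

4973 splits in O_K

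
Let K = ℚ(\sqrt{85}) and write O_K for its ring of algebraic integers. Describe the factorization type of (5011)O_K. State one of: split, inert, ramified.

d = 85 ≡ 1 (mod 4), so O_K = ℤ[(1+√85)/2] and disc(K) = d = 85.
Since gcd(5011, 85) = 1 the prime 5011 does not ramify.
Compute (85/5011) via Euler: 85^((5011-1)/2) mod 5011 = 1, so (85/5011) = 1.
d is a quadratic residue mod p, hence 5011 splits in O_K.

split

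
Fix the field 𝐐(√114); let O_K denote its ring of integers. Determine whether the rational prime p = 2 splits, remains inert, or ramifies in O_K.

2 is ramified

Since 114 ≢ 1 mod 4, the ring of integers is ℤ[√114] with discriminant 4·114 = 456.
Ramification test: 2 | 456. The prime 2 ramifies in K.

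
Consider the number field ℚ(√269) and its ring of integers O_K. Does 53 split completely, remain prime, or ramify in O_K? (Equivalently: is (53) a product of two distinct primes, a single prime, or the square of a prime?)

split

d = 269 ≡ 1 (mod 4), so O_K = ℤ[(1+√269)/2] and disc(K) = d = 269.
53 ∤ 269, so 53 is unramified.
(269/53) = 4^26 mod 53 = 1, giving Legendre symbol 1.
(269/53) = 1, so 53 splits.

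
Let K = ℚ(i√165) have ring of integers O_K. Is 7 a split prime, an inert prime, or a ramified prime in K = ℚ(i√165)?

p is inert

-165 mod 4 = 3, hence disc K = 4·(-165) = -660 and O_K = ℤ[√-165].
7 ∤ -660, so 7 is unramified.
Compute (-165/7) via Euler: 3^((7-1)/2) mod 7 = 6, so (-165/7) = -1.
Legendre symbol -1 ⇒ 7 is inert.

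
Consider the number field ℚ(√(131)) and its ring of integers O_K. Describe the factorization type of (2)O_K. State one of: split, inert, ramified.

2 is ramified

d = 131 ≡ 3 (mod 4), so O_K = ℤ[√131] and disc(K) = 4d = 524.
Ramification test: 2 | 524. The prime 2 ramifies in K.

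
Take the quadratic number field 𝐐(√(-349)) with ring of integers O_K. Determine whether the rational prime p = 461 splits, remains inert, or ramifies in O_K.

remains prime (inert)

d = -349 ≡ 3 (mod 4), so O_K = ℤ[√-349] and disc(K) = 4d = -1396.
461 ∤ -1396, so 461 is unramified.
Legendre symbol by Euler's criterion: (-349/461) ≡ (-349)^230 ≡ 460 (mod 461), i.e. (-349/461) = -1.
Legendre symbol -1 ⇒ 461 is inert.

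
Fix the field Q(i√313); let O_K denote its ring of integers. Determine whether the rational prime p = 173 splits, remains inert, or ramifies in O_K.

split — (173) = 𝔭₁𝔭₂ with 𝔭₁ ≠ 𝔭₂

Since -313 ≢ 1 mod 4, the ring of integers is ℤ[√-313] with discriminant 4·(-313) = -1252.
173 ∤ -1252, so 173 is unramified.
(-313/173) = 33^86 mod 173 = 1, giving Legendre symbol 1.
(-313/173) = 1, so 173 splits.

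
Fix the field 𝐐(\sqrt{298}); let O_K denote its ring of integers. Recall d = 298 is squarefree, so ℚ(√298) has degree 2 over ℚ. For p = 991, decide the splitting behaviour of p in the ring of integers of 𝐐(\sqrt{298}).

d = 298 ≡ 2 (mod 4), so O_K = ℤ[√298] and disc(K) = 4d = 1192.
991 ∤ 1192, so 991 is unramified.
Legendre symbol by Euler's criterion: (298/991) ≡ 298^495 ≡ 990 (mod 991), i.e. (298/991) = -1.
d is a non-residue mod p, hence 991 remains inert in O_K.

inert — (991) stays prime in O_K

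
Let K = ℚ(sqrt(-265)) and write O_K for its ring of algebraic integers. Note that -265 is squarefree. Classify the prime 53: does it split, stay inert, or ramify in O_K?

ramified

Since -265 ≢ 1 mod 4, the ring of integers is ℤ[√-265] with discriminant 4·(-265) = -1060.
53 divides disc(K) = -1060, so 53 ramifies.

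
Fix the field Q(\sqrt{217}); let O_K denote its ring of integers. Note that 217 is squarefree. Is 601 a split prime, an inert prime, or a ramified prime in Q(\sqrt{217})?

d = 217 ≡ 1 (mod 4), so O_K = ℤ[(1+√217)/2] and disc(K) = d = 217.
Since gcd(601, 217) = 1 the prime 601 does not ramify.
Compute (217/601) via Euler: 217^((601-1)/2) mod 601 = 1, so (217/601) = 1.
Legendre symbol 1 ⇒ 601 is split.

601 splits in O_K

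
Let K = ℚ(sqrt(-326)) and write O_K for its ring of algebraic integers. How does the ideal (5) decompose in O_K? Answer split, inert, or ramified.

Since -326 ≢ 1 mod 4, the ring of integers is ℤ[√-326] with discriminant 4·(-326) = -1304.
disc(K) = -1304 is not divisible by 5; 5 is unramified.
Euler's criterion: (-326)^2 mod 5 = 1. Thus (-326|5) = 1.
d is a quadratic residue mod p, hence 5 splits in O_K.

split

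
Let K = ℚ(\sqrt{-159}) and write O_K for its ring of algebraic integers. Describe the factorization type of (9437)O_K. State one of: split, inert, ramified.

9437 splits in O_K

d = -159 ≡ 1 (mod 4), so O_K = ℤ[(1+√-159)/2] and disc(K) = d = -159.
Since gcd(9437, -159) = 1 the prime 9437 does not ramify.
Euler's criterion: (-159)^4718 mod 9437 = 1. Thus (-159|9437) = 1.
d is a quadratic residue mod p, hence 9437 splits in O_K.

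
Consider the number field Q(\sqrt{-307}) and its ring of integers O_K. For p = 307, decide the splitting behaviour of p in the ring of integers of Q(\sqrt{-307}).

d = -307 ≡ 1 (mod 4), so O_K = ℤ[(1+√-307)/2] and disc(K) = d = -307.
disc(K) = -307 = 307·(-1), so p = 307 is ramified.

ramified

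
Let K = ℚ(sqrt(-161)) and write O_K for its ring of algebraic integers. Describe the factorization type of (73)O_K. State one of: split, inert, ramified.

-161 mod 4 = 3, hence disc K = 4·(-161) = -644 and O_K = ℤ[√-161].
73 ∤ -644, so 73 is unramified.
Euler's criterion: (-161)^36 mod 73 = 72. Thus (-161|73) = -1.
(-161/73) = -1, so 73 is inert.

inert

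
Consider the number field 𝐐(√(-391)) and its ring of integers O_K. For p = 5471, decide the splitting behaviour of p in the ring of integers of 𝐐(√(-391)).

split

-391 mod 4 = 1, hence disc K = -391 and O_K = ℤ[(1+√-391)/2].
5471 ∤ -391, so 5471 is unramified.
Compute (-391/5471) via Euler: 5080^((5471-1)/2) mod 5471 = 1, so (-391/5471) = 1.
(-391/5471) = 1, so 5471 splits.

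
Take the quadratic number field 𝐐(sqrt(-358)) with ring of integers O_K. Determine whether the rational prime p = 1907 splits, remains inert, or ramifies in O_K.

remains prime (inert)

d = -358 ≡ 2 (mod 4), so O_K = ℤ[√-358] and disc(K) = 4d = -1432.
1907 ∤ -1432, so 1907 is unramified.
Compute (-358/1907) via Euler: 1549^((1907-1)/2) mod 1907 = 1906, so (-358/1907) = -1.
d is a non-residue mod p, hence 1907 remains inert in O_K.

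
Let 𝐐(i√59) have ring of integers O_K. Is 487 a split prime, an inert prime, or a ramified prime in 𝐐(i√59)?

split — (487) = 𝔭₁𝔭₂ with 𝔭₁ ≠ 𝔭₂

-59 mod 4 = 1, hence disc K = -59 and O_K = ℤ[(1+√-59)/2].
Since gcd(487, -59) = 1 the prime 487 does not ramify.
Euler's criterion: (-59)^243 mod 487 = 1. Thus (-59|487) = 1.
d is a quadratic residue mod p, hence 487 splits in O_K.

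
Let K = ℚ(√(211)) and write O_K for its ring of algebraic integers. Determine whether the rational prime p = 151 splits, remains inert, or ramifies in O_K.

inert

Since 211 ≢ 1 mod 4, the ring of integers is ℤ[√211] with discriminant 4·211 = 844.
151 ∤ 844, so 151 is unramified.
Compute (211/151) via Euler: 60^((151-1)/2) mod 151 = 150, so (211/151) = -1.
(211/151) = -1, so 151 is inert.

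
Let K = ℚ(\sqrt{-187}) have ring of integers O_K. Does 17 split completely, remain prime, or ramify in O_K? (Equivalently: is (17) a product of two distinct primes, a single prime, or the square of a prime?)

Since -187 ≡ 1 mod 4, the ring of integers is ℤ[(1+√-187)/2] with discriminant -187.
17 divides disc(K) = -187, so 17 ramifies.

ramified — (17) = 𝔭²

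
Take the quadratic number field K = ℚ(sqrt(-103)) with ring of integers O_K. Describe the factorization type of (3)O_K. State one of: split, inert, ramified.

-103 mod 4 = 1, hence disc K = -103 and O_K = ℤ[(1+√-103)/2].
3 ∤ -103, so 3 is unramified.
Legendre symbol by Euler's criterion: (-103/3) ≡ (-103)^1 ≡ 2 (mod 3), i.e. (-103/3) = -1.
d is a non-residue mod p, hence 3 remains inert in O_K.

inert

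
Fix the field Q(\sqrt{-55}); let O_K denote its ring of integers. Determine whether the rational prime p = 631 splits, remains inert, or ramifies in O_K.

split

d = -55 ≡ 1 (mod 4), so O_K = ℤ[(1+√-55)/2] and disc(K) = d = -55.
Since gcd(631, -55) = 1 the prime 631 does not ramify.
Legendre symbol by Euler's criterion: (-55/631) ≡ (-55)^315 ≡ 1 (mod 631), i.e. (-55/631) = 1.
d is a quadratic residue mod p, hence 631 splits in O_K.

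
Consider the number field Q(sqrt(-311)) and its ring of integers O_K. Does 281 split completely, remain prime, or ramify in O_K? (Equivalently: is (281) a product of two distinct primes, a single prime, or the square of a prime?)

Since -311 ≡ 1 mod 4, the ring of integers is ℤ[(1+√-311)/2] with discriminant -311.
Since gcd(281, -311) = 1 the prime 281 does not ramify.
Legendre symbol by Euler's criterion: (-311/281) ≡ (-311)^140 ≡ 280 (mod 281), i.e. (-311/281) = -1.
d is a non-residue mod p, hence 281 remains inert in O_K.

inert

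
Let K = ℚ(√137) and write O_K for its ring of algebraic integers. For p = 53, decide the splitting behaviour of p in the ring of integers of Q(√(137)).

137 mod 4 = 1, hence disc K = 137 and O_K = ℤ[(1+√137)/2].
53 ∤ 137, so 53 is unramified.
Compute (137/53) via Euler: 31^((53-1)/2) mod 53 = 52, so (137/53) = -1.
Legendre symbol -1 ⇒ 53 is inert.

inert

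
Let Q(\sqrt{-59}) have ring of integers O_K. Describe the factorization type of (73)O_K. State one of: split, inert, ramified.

p is inert

Since -59 ≡ 1 mod 4, the ring of integers is ℤ[(1+√-59)/2] with discriminant -59.
Since gcd(73, -59) = 1 the prime 73 does not ramify.
Euler's criterion: (-59)^36 mod 73 = 72. Thus (-59|73) = -1.
Legendre symbol -1 ⇒ 73 is inert.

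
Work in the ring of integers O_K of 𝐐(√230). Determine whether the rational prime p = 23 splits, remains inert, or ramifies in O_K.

ramified

Since 230 ≢ 1 mod 4, the ring of integers is ℤ[√230] with discriminant 4·230 = 920.
23 divides disc(K) = 920, so 23 ramifies.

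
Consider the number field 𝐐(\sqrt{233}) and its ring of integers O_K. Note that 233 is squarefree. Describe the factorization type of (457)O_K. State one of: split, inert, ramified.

233 mod 4 = 1, hence disc K = 233 and O_K = ℤ[(1+√233)/2].
Since gcd(457, 233) = 1 the prime 457 does not ramify.
(233/457) = 233^228 mod 457 = 1, giving Legendre symbol 1.
Legendre symbol 1 ⇒ 457 is split.

p splits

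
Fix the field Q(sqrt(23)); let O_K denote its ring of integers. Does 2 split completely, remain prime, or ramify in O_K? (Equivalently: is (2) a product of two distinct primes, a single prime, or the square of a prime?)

ramifies in O_K

d = 23 ≡ 3 (mod 4), so O_K = ℤ[√23] and disc(K) = 4d = 92.
disc(K) = 92 = 2·46, so p = 2 is ramified.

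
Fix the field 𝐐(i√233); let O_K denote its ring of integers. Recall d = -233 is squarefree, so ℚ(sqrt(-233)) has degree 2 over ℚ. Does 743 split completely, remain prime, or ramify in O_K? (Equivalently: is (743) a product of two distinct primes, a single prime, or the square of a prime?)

split — (743) = 𝔭₁𝔭₂ with 𝔭₁ ≠ 𝔭₂

Since -233 ≢ 1 mod 4, the ring of integers is ℤ[√-233] with discriminant 4·(-233) = -932.
743 ∤ -932, so 743 is unramified.
(-233/743) = 510^371 mod 743 = 1, giving Legendre symbol 1.
d is a quadratic residue mod p, hence 743 splits in O_K.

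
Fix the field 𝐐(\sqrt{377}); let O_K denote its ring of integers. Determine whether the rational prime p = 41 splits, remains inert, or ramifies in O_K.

d = 377 ≡ 1 (mod 4), so O_K = ℤ[(1+√377)/2] and disc(K) = d = 377.
disc(K) = 377 is not divisible by 41; 41 is unramified.
(377/41) = 8^20 mod 41 = 1, giving Legendre symbol 1.
d is a quadratic residue mod p, hence 41 splits in O_K.

splits completely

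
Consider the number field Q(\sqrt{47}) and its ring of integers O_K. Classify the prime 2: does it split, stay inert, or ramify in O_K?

d = 47 ≡ 3 (mod 4), so O_K = ℤ[√47] and disc(K) = 4d = 188.
Ramification test: 2 | 188. The prime 2 ramifies in K.

ramified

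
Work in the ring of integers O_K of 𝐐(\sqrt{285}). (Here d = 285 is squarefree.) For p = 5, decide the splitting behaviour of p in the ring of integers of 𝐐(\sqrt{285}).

d = 285 ≡ 1 (mod 4), so O_K = ℤ[(1+√285)/2] and disc(K) = d = 285.
disc(K) = 285 = 5·57, so p = 5 is ramified.

ramified — (5) = 𝔭²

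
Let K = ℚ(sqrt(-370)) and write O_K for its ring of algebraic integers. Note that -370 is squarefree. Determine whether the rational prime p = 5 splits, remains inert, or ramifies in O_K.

-370 mod 4 = 2, hence disc K = 4·(-370) = -1480 and O_K = ℤ[√-370].
Ramification test: 5 | -1480. The prime 5 ramifies in K.

ramified — (5) = 𝔭²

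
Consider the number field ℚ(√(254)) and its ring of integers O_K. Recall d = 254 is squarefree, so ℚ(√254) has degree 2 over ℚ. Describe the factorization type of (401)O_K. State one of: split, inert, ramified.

Since 254 ≢ 1 mod 4, the ring of integers is ℤ[√254] with discriminant 4·254 = 1016.
disc(K) = 1016 is not divisible by 401; 401 is unramified.
(254/401) = 254^200 mod 401 = 400, giving Legendre symbol -1.
d is a non-residue mod p, hence 401 remains inert in O_K.

inert — (401) stays prime in O_K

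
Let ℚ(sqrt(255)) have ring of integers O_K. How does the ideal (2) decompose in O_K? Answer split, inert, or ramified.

Since 255 ≢ 1 mod 4, the ring of integers is ℤ[√255] with discriminant 4·255 = 1020.
disc(K) = 1020 = 2·510, so p = 2 is ramified.

ramifies in O_K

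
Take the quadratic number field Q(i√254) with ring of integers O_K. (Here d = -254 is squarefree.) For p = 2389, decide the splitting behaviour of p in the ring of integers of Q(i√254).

Since -254 ≢ 1 mod 4, the ring of integers is ℤ[√-254] with discriminant 4·(-254) = -1016.
disc(K) = -1016 is not divisible by 2389; 2389 is unramified.
Legendre symbol by Euler's criterion: (-254/2389) ≡ (-254)^1194 ≡ 2388 (mod 2389), i.e. (-254/2389) = -1.
(-254/2389) = -1, so 2389 is inert.

p is inert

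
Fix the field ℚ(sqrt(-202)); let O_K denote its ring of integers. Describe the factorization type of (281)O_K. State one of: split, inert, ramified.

Since -202 ≢ 1 mod 4, the ring of integers is ℤ[√-202] with discriminant 4·(-202) = -808.
disc(K) = -808 is not divisible by 281; 281 is unramified.
Compute (-202/281) via Euler: 79^((281-1)/2) mod 281 = 1, so (-202/281) = 1.
(-202/281) = 1, so 281 splits.

splits completely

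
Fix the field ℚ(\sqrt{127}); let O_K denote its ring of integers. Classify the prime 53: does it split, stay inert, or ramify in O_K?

53 remains inert

127 mod 4 = 3, hence disc K = 4·127 = 508 and O_K = ℤ[√127].
Since gcd(53, 508) = 1 the prime 53 does not ramify.
Legendre symbol by Euler's criterion: (127/53) ≡ 127^26 ≡ 52 (mod 53), i.e. (127/53) = -1.
d is a non-residue mod p, hence 53 remains inert in O_K.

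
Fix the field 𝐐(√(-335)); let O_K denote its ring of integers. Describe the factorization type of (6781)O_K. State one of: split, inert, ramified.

d = -335 ≡ 1 (mod 4), so O_K = ℤ[(1+√-335)/2] and disc(K) = d = -335.
Since gcd(6781, -335) = 1 the prime 6781 does not ramify.
Legendre symbol by Euler's criterion: (-335/6781) ≡ (-335)^3390 ≡ 1 (mod 6781), i.e. (-335/6781) = 1.
Legendre symbol 1 ⇒ 6781 is split.

6781 splits in O_K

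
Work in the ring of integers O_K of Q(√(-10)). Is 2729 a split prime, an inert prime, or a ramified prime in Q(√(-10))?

-10 mod 4 = 2, hence disc K = 4·(-10) = -40 and O_K = ℤ[√-10].
disc(K) = -40 is not divisible by 2729; 2729 is unramified.
Euler's criterion: (-10)^1364 mod 2729 = 1. Thus (-10|2729) = 1.
d is a quadratic residue mod p, hence 2729 splits in O_K.

2729 splits in O_K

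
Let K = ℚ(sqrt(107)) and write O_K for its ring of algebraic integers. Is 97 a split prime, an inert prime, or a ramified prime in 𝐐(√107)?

inert — (97) stays prime in O_K

d = 107 ≡ 3 (mod 4), so O_K = ℤ[√107] and disc(K) = 4d = 428.
97 ∤ 428, so 97 is unramified.
Compute (107/97) via Euler: 10^((97-1)/2) mod 97 = 96, so (107/97) = -1.
(107/97) = -1, so 97 is inert.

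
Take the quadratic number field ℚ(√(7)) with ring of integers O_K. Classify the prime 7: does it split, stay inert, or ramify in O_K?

ramified — (7) = 𝔭²

d = 7 ≡ 3 (mod 4), so O_K = ℤ[√7] and disc(K) = 4d = 28.
disc(K) = 28 = 7·4, so p = 7 is ramified.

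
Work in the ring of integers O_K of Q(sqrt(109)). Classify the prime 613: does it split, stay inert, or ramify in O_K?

109 mod 4 = 1, hence disc K = 109 and O_K = ℤ[(1+√109)/2].
613 ∤ 109, so 613 is unramified.
Euler's criterion: 109^306 mod 613 = 612. Thus (109|613) = -1.
d is a non-residue mod p, hence 613 remains inert in O_K.

inert — (613) stays prime in O_K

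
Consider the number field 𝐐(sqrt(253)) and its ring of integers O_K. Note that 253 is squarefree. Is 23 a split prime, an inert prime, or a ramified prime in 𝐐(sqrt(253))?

23 is ramified

253 mod 4 = 1, hence disc K = 253 and O_K = ℤ[(1+√253)/2].
Ramification test: 23 | 253. The prime 23 ramifies in K.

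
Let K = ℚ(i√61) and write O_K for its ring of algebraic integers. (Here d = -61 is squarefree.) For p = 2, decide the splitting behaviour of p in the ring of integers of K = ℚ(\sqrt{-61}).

-61 mod 4 = 3, hence disc K = 4·(-61) = -244 and O_K = ℤ[√-61].
disc(K) = -244 = 2·(-122), so p = 2 is ramified.

ramifies in O_K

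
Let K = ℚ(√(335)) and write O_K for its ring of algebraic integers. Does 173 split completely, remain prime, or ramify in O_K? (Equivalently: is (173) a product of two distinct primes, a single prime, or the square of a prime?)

335 mod 4 = 3, hence disc K = 4·335 = 1340 and O_K = ℤ[√335].
disc(K) = 1340 is not divisible by 173; 173 is unramified.
Compute (335/173) via Euler: 162^((173-1)/2) mod 173 = 172, so (335/173) = -1.
(335/173) = -1, so 173 is inert.

inert — (173) stays prime in O_K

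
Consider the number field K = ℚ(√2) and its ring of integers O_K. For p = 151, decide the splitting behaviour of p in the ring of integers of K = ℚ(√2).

splits completely

d = 2 ≡ 2 (mod 4), so O_K = ℤ[√2] and disc(K) = 4d = 8.
disc(K) = 8 is not divisible by 151; 151 is unramified.
(2/151) = 2^75 mod 151 = 1, giving Legendre symbol 1.
Legendre symbol 1 ⇒ 151 is split.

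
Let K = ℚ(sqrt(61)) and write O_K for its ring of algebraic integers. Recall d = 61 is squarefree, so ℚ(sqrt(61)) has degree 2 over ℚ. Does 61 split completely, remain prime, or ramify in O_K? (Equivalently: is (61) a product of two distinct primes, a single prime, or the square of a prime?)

d = 61 ≡ 1 (mod 4), so O_K = ℤ[(1+√61)/2] and disc(K) = d = 61.
61 divides disc(K) = 61, so 61 ramifies.

ramified — (61) = 𝔭²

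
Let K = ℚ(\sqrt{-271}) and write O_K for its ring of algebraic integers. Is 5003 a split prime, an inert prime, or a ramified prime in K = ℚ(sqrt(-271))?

Since -271 ≡ 1 mod 4, the ring of integers is ℤ[(1+√-271)/2] with discriminant -271.
5003 ∤ -271, so 5003 is unramified.
Euler's criterion: (-271)^2501 mod 5003 = 1. Thus (-271|5003) = 1.
d is a quadratic residue mod p, hence 5003 splits in O_K.

p splits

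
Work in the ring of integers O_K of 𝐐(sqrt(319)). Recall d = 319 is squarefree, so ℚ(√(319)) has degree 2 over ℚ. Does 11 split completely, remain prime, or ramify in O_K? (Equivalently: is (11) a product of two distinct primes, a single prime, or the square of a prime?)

Since 319 ≢ 1 mod 4, the ring of integers is ℤ[√319] with discriminant 4·319 = 1276.
Ramification test: 11 | 1276. The prime 11 ramifies in K.

p ramifies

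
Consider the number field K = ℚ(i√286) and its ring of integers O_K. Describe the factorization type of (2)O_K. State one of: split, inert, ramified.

p ramifies

d = -286 ≡ 2 (mod 4), so O_K = ℤ[√-286] and disc(K) = 4d = -1144.
disc(K) = -1144 = 2·(-572), so p = 2 is ramified.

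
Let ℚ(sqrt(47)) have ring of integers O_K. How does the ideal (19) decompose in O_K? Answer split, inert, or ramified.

47 mod 4 = 3, hence disc K = 4·47 = 188 and O_K = ℤ[√47].
Since gcd(19, 188) = 1 the prime 19 does not ramify.
Legendre symbol by Euler's criterion: (47/19) ≡ 47^9 ≡ 1 (mod 19), i.e. (47/19) = 1.
(47/19) = 1, so 19 splits.

split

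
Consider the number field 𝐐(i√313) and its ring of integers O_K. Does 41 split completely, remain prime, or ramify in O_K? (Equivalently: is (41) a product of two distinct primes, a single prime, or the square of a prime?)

inert — (41) stays prime in O_K

d = -313 ≡ 3 (mod 4), so O_K = ℤ[√-313] and disc(K) = 4d = -1252.
41 ∤ -1252, so 41 is unramified.
Euler's criterion: (-313)^20 mod 41 = 40. Thus (-313|41) = -1.
(-313/41) = -1, so 41 is inert.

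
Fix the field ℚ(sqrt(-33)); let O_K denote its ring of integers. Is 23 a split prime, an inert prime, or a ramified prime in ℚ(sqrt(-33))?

p splits

d = -33 ≡ 3 (mod 4), so O_K = ℤ[√-33] and disc(K) = 4d = -132.
Since gcd(23, -132) = 1 the prime 23 does not ramify.
(-33/23) = 13^11 mod 23 = 1, giving Legendre symbol 1.
Legendre symbol 1 ⇒ 23 is split.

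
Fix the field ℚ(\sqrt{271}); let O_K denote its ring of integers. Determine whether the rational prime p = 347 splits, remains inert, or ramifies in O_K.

split

271 mod 4 = 3, hence disc K = 4·271 = 1084 and O_K = ℤ[√271].
347 ∤ 1084, so 347 is unramified.
Compute (271/347) via Euler: 271^((347-1)/2) mod 347 = 1, so (271/347) = 1.
d is a quadratic residue mod p, hence 347 splits in O_K.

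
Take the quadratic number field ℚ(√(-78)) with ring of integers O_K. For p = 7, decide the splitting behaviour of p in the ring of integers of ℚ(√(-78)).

-78 mod 4 = 2, hence disc K = 4·(-78) = -312 and O_K = ℤ[√-78].
Since gcd(7, -312) = 1 the prime 7 does not ramify.
Compute (-78/7) via Euler: 6^((7-1)/2) mod 7 = 6, so (-78/7) = -1.
(-78/7) = -1, so 7 is inert.

7 remains inert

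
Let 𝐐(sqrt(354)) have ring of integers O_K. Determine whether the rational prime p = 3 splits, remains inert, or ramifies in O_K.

Since 354 ≢ 1 mod 4, the ring of integers is ℤ[√354] with discriminant 4·354 = 1416.
Ramification test: 3 | 1416. The prime 3 ramifies in K.

p ramifies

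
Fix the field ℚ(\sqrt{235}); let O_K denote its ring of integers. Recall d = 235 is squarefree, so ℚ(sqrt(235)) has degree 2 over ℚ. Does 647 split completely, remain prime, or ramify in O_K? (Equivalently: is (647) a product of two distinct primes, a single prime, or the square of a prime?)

splits completely

235 mod 4 = 3, hence disc K = 4·235 = 940 and O_K = ℤ[√235].
Since gcd(647, 940) = 1 the prime 647 does not ramify.
Compute (235/647) via Euler: 235^((647-1)/2) mod 647 = 1, so (235/647) = 1.
Legendre symbol 1 ⇒ 647 is split.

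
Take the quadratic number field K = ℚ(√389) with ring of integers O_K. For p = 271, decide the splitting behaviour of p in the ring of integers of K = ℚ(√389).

d = 389 ≡ 1 (mod 4), so O_K = ℤ[(1+√389)/2] and disc(K) = d = 389.
disc(K) = 389 is not divisible by 271; 271 is unramified.
Compute (389/271) via Euler: 118^((271-1)/2) mod 271 = 270, so (389/271) = -1.
d is a non-residue mod p, hence 271 remains inert in O_K.

271 remains inert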